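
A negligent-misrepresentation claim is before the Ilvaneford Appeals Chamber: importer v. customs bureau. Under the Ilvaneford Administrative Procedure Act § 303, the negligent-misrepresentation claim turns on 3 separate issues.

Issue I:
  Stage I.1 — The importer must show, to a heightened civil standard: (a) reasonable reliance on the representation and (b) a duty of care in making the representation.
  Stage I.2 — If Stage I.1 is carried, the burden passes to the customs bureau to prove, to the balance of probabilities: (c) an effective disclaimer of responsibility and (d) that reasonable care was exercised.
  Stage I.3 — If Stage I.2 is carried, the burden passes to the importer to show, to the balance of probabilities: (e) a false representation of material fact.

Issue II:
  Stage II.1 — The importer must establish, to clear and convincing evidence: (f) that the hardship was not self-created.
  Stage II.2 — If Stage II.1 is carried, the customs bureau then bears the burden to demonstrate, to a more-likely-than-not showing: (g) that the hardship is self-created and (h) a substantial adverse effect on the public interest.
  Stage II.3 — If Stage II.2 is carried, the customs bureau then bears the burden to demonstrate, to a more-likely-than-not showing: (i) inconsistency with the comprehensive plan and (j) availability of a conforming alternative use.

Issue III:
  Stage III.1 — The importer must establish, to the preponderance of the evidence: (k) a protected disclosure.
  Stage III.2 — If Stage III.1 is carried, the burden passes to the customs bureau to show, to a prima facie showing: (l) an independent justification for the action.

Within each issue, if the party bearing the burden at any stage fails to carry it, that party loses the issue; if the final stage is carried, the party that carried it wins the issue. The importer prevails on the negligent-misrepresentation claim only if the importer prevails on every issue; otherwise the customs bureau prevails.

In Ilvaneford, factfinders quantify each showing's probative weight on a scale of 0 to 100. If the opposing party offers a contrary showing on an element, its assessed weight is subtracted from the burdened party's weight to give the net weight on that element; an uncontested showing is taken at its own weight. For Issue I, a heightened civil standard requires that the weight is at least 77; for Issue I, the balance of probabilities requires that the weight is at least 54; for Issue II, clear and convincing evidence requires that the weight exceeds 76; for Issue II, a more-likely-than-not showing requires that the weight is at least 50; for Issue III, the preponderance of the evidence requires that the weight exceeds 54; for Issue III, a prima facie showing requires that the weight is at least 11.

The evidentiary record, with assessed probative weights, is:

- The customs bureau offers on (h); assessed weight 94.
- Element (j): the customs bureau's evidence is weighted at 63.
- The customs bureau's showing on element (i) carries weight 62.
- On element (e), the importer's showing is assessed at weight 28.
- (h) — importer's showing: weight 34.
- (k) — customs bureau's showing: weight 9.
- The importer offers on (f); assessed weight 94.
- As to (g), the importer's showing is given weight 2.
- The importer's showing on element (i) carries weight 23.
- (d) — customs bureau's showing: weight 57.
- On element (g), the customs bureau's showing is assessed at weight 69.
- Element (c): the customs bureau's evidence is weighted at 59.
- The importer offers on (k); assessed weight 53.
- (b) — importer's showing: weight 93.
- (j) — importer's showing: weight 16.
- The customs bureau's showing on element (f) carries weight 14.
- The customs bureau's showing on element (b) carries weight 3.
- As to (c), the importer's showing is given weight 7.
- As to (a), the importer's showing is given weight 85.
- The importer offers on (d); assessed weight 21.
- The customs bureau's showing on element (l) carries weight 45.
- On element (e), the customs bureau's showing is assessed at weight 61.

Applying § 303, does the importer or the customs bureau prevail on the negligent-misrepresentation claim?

customs bureau

— Issue I —
At Stage I.1 the importer must meet a heightened civil standard (weight is at least 77): on (a) the weight is 85, ≥ 77, so (a) meets the standard; on (b) the weight is 93 less the opposing 3 gives net 90, ≥ 77, so (b) meets the standard.
  The importer carries Stage I.1; the customs bureau now bears the burden.
At Stage I.2 the customs bureau must meet the balance of probabilities (weight is at least 54): on (c) the weight is 59 less the opposing 7 gives net 52, < 54, so (c) does not meet the standard; on (d) the weight is 57 less the opposing 21 gives net 36, < 54, so (d) does not meet the standard.
  Not every element is met, so the customs bureau fails to carry Stage I.2.
So the importer prevails on this issue.
— Issue II —
Stage II.1 (importer, clear and convincing evidence, weight exceeds 76): (f) net 94−14=80 > 76 — meets.
  Stage II.1 is satisfied; the onus moves to the customs bureau.
Stage II.2 (customs bureau, a more-likely-than-not showing, weight is at least 50): (g) net 69−2=67 ≥ 50 — meets; (h) net 94−34=60 ≥ 50 — meets.
  Stage II.2 is satisfied; the customs bureau continues to bear the burden.
Stage II.3 (customs bureau, a more-likely-than-not showing, weight is at least 50): (i) net 62−23=39 < 50 — fails; (j) net 63−16=47 < 50 — fails.
  Stage II.3 not carried; the customs bureau fails its burden.
So the importer prevails on this issue.
— Issue III —
Stage III.1 (importer, the preponderance of the evidence, weight exceeds 54): (k) net 53−9=44 ≤ 54 — fails.
  Not every element is met, so the importer fails to carry Stage III.1.
So the customs bureau prevails on this issue.
Per-issue: Issue I → importer; Issue II → importer; Issue III → customs bureau. The importer must prevail on every issue; overall, the customs bureau prevails.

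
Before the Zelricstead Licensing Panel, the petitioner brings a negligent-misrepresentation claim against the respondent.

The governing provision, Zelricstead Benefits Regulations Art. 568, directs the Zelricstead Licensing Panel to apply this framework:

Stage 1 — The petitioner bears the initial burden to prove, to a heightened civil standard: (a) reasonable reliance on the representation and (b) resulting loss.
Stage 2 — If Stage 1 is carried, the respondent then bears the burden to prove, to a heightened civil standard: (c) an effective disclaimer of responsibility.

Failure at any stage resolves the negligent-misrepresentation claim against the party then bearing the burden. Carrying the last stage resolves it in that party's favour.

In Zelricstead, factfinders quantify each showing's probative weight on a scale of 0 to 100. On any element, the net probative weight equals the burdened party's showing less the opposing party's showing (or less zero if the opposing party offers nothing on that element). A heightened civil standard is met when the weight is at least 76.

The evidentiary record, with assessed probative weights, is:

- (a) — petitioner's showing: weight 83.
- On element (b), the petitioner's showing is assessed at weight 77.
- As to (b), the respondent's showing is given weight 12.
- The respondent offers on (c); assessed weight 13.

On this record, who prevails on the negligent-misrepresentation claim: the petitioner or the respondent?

At Stage 1 the petitioner must meet a heightened civil standard (weight is at least 76): on (a) the weight is 83, which does reach 76, so (a) meets the standard; on (b) the weight is 77 less the opposing 12 gives net 65, < 76, so (b) does not meet the standard.
  Stage 1 not carried; the petitioner fails its burden.
The respondent prevails.

respondent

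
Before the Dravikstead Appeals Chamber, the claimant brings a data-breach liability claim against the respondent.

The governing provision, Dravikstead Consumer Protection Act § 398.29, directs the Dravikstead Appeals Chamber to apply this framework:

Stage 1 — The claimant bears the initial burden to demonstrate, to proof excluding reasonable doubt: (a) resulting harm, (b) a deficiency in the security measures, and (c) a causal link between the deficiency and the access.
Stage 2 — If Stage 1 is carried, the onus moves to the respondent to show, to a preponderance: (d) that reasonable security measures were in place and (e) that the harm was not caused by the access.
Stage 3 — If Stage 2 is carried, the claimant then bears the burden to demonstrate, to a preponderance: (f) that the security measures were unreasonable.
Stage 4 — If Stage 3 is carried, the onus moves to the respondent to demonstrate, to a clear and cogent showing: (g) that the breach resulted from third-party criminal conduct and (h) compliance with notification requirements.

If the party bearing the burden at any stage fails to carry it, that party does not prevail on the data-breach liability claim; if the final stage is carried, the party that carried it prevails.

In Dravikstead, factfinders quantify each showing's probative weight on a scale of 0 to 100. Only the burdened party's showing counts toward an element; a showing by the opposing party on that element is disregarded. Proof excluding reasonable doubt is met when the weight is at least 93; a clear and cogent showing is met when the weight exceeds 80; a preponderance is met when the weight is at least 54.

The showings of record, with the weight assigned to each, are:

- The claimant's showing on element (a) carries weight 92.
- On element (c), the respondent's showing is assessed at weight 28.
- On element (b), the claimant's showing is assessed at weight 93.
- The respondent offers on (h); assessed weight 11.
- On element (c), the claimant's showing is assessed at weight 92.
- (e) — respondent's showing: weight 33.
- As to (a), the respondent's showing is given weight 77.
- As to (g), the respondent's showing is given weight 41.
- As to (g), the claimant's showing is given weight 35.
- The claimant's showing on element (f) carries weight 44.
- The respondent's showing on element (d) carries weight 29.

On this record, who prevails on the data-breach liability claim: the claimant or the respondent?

Stage 1 — burden on claimant; standard: proof excluding reasonable doubt (weight is at least 93).
    (a): 92 (respondent's 77 disregarded) < 93 [not met]
    (b): 93 ≥ 93 [met]
    (c): 92 (respondent's 28 disregarded) < 93 [not met]
  Stage 1 not carried; the claimant fails its burden.
The respondent prevails.

respondent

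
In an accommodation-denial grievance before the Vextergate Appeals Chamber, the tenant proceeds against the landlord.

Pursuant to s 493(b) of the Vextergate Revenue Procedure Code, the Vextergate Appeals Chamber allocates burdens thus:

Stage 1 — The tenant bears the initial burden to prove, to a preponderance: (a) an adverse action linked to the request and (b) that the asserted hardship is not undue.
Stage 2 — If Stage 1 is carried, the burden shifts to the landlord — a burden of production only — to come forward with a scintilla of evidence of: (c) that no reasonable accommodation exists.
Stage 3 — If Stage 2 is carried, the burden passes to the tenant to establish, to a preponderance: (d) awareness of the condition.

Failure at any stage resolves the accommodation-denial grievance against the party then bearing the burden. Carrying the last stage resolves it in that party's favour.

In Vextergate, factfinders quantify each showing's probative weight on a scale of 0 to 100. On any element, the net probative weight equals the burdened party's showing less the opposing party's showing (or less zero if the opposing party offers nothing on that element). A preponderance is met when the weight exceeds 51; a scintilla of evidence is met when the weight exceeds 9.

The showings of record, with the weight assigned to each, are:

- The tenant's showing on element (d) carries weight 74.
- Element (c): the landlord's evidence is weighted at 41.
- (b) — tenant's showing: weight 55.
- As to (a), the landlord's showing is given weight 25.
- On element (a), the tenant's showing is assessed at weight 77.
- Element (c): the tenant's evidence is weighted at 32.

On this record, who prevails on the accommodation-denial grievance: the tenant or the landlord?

tenant

Stage 1 — burden on tenant; standard: a preponderance (weight exceeds 51).
    (a): 77 − 25 = 52 > 51 [met]
    (b): 55 > 51 [met]
  The tenant carries Stage 1; the landlord now bears the burden.
Stage 2 — burden on landlord; standard: a scintilla of evidence (weight exceeds 9).
    (c): 41 − 32 = 9 ≤ 9 [not met]
  Not every element is met, so the landlord fails to carry Stage 2.
So the tenant prevails.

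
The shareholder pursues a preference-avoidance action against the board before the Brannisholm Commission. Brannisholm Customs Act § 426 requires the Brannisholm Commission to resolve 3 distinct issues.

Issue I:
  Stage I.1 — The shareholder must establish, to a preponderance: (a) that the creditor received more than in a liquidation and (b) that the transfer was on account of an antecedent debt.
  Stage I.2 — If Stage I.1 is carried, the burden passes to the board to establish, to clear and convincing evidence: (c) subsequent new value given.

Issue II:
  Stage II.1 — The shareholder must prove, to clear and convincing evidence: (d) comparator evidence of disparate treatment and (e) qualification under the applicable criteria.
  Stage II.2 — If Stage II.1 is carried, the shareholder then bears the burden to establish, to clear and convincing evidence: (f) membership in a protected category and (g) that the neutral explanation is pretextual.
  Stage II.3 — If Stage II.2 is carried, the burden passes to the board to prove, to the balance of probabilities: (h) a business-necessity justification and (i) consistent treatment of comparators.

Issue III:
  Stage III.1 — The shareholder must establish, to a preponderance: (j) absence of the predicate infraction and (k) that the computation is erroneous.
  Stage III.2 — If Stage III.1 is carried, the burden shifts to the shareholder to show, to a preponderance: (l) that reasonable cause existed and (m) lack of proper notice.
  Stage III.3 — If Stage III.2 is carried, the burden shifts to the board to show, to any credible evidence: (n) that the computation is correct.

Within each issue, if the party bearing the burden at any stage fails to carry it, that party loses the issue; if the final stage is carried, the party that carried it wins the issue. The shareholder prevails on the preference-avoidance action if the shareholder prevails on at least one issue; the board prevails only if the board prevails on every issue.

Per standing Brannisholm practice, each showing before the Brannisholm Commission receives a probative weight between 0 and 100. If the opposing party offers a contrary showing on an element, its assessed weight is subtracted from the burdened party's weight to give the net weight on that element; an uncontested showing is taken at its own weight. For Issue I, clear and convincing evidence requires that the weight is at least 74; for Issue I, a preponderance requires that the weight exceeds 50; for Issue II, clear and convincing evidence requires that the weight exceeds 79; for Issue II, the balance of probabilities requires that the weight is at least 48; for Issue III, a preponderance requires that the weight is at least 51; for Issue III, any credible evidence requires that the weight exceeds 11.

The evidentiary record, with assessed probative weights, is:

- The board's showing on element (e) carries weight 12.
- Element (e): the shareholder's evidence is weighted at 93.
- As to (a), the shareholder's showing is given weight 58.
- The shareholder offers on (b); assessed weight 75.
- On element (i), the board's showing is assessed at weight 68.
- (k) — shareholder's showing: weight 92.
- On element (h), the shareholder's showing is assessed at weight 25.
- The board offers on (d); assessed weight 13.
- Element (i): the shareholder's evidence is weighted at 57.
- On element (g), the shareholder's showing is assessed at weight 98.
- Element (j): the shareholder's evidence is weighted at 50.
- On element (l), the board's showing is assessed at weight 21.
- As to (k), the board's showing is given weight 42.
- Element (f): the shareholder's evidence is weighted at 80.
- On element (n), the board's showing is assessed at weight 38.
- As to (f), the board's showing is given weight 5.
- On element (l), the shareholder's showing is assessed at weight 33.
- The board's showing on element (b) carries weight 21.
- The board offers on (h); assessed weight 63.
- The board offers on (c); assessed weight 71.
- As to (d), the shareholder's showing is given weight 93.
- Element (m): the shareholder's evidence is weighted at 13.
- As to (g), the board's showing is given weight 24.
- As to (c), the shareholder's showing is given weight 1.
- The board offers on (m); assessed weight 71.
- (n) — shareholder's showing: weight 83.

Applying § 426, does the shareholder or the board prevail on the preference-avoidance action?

— Issue I —
At Stage I.1 the shareholder must meet a preponderance (weight exceeds 50): on (a) the weight is 58, > 50, so (a) meets the standard; on (b) the weight is 75 less the opposing 21 gives net 54, > 50, so (b) meets the standard.
  All elements met. The burden passes to the board.
At Stage I.2 the board must meet clear and convincing evidence (weight is at least 74): on (c) the weight is 71 less the opposing 1 gives net 70, < 74, so (c) does not meet the standard.
  Stage I.2 not carried; the board fails its burden.
So the shareholder prevails on this issue.
— Issue II —
Stage II.1 — burden on shareholder; standard: clear and convincing evidence (weight exceeds 79).
    (d): 93 − 13 = 80 > 79 [met]
    (e): 93 − 12 = 81 > 79 [met]
  Stage II.1 carried; the burden remains with the shareholder.
Stage II.2 — burden on shareholder; standard: clear and convincing evidence (weight exceeds 79).
    (f): 80 − 5 = 75 ≤ 79 [not met]
    (g): 98 − 24 = 74 ≤ 79 [not met]
  Stage II.2 not carried; the shareholder fails its burden.
So the board prevails on this issue.
— Issue III —
Stage III.1 — burden on shareholder; standard: a preponderance (weight is at least 51).
    (j): 50 < 51 [not met]
    (k): 92 − 42 = 50 < 51 [not met]
  Stage III.1 not carried; the shareholder fails its burden.
The analysis ends at Stage III.1; the board prevails on this issue.
Per-issue: Issue I → shareholder; Issue II → board; Issue III → board. The shareholder must prevail on at least one issue; overall, the shareholder prevails.

shareholder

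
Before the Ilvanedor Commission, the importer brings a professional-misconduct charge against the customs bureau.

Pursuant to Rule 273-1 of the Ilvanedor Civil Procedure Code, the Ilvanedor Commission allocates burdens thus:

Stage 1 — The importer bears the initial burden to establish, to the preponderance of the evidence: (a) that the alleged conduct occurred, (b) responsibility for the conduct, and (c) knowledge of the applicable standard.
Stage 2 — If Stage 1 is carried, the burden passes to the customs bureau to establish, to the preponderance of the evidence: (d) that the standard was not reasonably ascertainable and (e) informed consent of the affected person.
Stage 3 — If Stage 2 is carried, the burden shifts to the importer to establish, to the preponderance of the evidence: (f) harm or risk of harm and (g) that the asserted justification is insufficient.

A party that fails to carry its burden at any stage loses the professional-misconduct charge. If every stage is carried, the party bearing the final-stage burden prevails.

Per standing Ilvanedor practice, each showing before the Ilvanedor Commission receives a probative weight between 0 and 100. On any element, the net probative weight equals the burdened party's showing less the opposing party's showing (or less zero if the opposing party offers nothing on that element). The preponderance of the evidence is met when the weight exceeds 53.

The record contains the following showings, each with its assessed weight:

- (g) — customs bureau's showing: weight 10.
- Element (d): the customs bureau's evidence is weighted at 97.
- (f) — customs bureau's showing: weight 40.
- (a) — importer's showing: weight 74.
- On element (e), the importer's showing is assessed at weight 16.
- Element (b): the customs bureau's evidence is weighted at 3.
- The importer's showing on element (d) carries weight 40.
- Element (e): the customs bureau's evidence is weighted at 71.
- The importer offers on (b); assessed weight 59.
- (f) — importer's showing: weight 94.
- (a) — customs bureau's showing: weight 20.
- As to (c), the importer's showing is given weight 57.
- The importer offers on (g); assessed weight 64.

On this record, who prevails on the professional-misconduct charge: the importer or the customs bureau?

At Stage 1 the importer must meet the preponderance of the evidence (weight exceeds 53): on (a) the weight is 74 less the opposing 20 gives net 54, > 53, so (a) meets the standard; on (b) the weight is 59 less the opposing 3 gives net 56, > 53, so (b) meets the standard; on (c) the weight is 57, > 53, so (c) meets the standard.
  Stage 1 carried; the burden shifts to the customs bureau.
At Stage 2 the customs bureau must meet the preponderance of the evidence (weight exceeds 53): on (d) the weight is 97 less the opposing 40 gives net 57, > 53, so (d) meets the standard; on (e) the weight is 71 less the opposing 16 gives net 55, which does exceed 53, so (e) meets the standard.
  The customs bureau carries Stage 2; the importer now bears the burden.
At Stage 3 the importer must meet the preponderance of the evidence (weight exceeds 53): on (f) the weight is 94 less the opposing 40 gives net 54, > 53, so (f) meets the standard; on (g) the weight is 64 less the opposing 10 gives net 54, which does exceed 53, so (g) meets the standard.
  All elements met at the final stage.
With every stage satisfied, the importer prevails.

importer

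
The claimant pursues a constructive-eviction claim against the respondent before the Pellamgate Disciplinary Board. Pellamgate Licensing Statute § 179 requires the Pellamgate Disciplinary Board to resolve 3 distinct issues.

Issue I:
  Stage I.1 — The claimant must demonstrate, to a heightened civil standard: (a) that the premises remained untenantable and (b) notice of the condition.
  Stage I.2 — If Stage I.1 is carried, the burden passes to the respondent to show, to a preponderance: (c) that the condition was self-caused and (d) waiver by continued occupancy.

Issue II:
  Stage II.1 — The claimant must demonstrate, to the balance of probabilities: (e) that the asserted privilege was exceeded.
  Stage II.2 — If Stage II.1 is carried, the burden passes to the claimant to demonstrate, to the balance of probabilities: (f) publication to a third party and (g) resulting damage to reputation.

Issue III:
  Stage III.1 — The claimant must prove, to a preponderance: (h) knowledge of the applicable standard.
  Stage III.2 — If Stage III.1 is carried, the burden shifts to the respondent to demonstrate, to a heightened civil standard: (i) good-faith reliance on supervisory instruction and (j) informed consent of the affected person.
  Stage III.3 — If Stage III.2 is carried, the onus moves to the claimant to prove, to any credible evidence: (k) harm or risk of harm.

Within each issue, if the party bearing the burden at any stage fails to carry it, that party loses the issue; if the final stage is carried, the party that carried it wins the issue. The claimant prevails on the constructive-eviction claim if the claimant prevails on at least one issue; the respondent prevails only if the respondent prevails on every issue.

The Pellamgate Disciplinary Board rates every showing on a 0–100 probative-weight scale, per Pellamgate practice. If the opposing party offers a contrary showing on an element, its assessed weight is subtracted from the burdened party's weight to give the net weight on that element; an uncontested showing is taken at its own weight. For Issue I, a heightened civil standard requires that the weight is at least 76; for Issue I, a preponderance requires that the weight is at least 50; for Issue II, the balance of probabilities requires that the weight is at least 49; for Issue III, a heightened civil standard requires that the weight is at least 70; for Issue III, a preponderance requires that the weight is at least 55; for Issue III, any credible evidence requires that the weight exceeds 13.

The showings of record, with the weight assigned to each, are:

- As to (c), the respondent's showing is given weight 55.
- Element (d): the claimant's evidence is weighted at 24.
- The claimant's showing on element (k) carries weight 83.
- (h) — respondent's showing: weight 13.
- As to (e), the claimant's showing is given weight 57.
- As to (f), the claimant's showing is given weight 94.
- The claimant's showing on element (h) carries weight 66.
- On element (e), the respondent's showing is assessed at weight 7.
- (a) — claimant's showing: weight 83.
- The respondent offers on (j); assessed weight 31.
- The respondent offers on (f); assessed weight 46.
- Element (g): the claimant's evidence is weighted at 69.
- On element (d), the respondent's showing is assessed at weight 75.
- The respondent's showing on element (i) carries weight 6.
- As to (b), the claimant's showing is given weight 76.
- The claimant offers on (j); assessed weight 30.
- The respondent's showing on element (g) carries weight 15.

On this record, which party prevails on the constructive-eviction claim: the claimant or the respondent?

respondent

— Issue I —
Stage I.1 (claimant, a heightened civil standard, weight is at least 76): (a) 83 ≥ 76 — meets; (b) 76 ≥ 76 — meets.
  Stage I.1 carried; the burden shifts to the respondent.
Stage I.2 (respondent, a preponderance, weight is at least 50): (c) 55 ≥ 50 — meets; (d) net 75−24=51 ≥ 50 — meets.
  All elements met at the final stage.
All stages carried — the respondent prevails on this issue.
— Issue II —
Stage II.1 (claimant, the balance of probabilities, weight is at least 49): (e) net 57−7=50 ≥ 49 — meets.
  Stage II.1 carried; the burden remains with the claimant.
Stage II.2 (claimant, the balance of probabilities, weight is at least 49): (f) net 94−46=48 < 49 — fails; (g) net 69−15=54 ≥ 49 — meets.
  Stage II.2 not carried; the claimant fails its burden.
The respondent prevails on this issue.
— Issue III —
Stage III.1 (claimant, a preponderance, weight is at least 55): (h) net 66−13=53 < 55 — fails.
  Stage III.1 not carried; the claimant fails its burden.
The analysis ends at Stage III.1; the respondent prevails on this issue.
Per-issue: Issue I → respondent; Issue II → respondent; Issue III → respondent. The claimant must prevail on at least one issue; overall, the respondent prevails.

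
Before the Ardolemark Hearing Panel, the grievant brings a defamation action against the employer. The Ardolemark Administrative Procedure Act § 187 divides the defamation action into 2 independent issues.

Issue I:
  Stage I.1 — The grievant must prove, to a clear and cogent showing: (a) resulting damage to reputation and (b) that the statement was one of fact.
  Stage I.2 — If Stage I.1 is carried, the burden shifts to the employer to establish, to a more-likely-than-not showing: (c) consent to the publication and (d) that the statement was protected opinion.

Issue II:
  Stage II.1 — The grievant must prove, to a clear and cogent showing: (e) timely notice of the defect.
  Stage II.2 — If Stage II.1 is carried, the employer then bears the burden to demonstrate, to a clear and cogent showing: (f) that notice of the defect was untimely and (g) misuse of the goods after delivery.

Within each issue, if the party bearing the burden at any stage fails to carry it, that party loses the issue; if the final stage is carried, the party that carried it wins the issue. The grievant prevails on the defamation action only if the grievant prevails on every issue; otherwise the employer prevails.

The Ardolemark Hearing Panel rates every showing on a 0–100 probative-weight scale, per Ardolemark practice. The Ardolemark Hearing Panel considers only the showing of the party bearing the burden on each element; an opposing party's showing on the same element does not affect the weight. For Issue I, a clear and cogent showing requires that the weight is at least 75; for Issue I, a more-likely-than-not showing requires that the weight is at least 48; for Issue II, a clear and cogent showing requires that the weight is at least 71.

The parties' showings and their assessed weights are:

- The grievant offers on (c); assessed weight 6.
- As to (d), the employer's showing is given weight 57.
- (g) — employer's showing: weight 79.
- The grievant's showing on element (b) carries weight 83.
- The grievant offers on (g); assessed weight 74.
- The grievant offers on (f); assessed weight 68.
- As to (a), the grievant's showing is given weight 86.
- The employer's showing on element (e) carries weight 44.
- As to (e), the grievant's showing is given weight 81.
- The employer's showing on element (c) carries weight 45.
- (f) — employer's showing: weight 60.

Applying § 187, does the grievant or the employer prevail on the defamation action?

— Issue I —
Stage I.1 — burden on grievant; standard: a clear and cogent showing (weight is at least 75).
    (a): 86 ≥ 75 [met]
    (b): 83 ≥ 75 [met]
  All elements met. The burden passes to the employer.
Stage I.2 — burden on employer; standard: a more-likely-than-not showing (weight is at least 48).
    (c): 45 (grievant's 6 disregarded) < 48 [not met]
    (d): 57 ≥ 48 [met]
  The employer does not carry Stage I.2.
The analysis ends at Stage I.2; the grievant prevails on this issue.
— Issue II —
At Stage II.1 the grievant must meet a clear and cogent showing (weight is at least 71): on (e) the weight is 81 (the employer's 44 is given no effect), which does reach 71, so (e) meets the standard.
  Stage II.1 carried; the burden shifts to the employer.
At Stage II.2 the employer must meet a clear and cogent showing (weight is at least 71): on (f) the weight is 60 (the grievant's 68 is given no effect), < 71, so (f) does not meet the standard; on (g) the weight is 79 (the grievant's 74 is given no effect), ≥ 71, so (g) meets the standard.
  Stage II.2 not carried; the employer fails its burden.
The grievant prevails on this issue.
Per-issue: Issue I → grievant; Issue II → grievant. The grievant must prevail on every issue; overall, the grievant prevails.

grievant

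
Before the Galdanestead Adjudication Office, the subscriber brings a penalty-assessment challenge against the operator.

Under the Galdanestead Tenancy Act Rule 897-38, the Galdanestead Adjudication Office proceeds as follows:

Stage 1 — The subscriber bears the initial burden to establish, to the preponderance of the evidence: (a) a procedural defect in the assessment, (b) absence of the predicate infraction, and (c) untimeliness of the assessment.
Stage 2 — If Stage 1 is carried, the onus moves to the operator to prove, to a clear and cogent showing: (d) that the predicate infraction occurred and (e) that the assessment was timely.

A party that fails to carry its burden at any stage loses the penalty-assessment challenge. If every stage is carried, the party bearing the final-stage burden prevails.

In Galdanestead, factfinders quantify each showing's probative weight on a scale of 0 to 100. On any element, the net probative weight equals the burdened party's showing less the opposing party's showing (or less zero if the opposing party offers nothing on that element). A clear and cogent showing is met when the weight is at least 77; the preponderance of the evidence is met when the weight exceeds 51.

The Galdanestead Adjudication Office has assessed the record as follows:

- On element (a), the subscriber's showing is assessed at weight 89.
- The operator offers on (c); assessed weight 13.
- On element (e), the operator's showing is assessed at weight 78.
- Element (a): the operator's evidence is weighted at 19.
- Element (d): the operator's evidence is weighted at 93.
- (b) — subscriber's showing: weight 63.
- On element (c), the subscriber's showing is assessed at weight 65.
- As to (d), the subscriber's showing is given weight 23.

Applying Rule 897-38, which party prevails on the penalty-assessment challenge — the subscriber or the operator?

At Stage 1 the subscriber must meet the preponderance of the evidence (weight exceeds 51): on (a) the weight is 89 less the opposing 19 gives net 70, which does exceed 51, so (a) meets the standard; on (b) the weight is 63, which does exceed 51, so (b) meets the standard; on (c) the weight is 65 less the opposing 13 gives net 52, > 51, so (c) meets the standard.
  The subscriber carries Stage 1; the operator now bears the burden.
At Stage 2 the operator must meet a clear and cogent showing (weight is at least 77): on (d) the weight is 93 less the opposing 23 gives net 70, which does not reach 77, so (d) does not meet the standard; on (e) the weight is 78, which does reach 77, so (e) meets the standard.
  The operator does not carry Stage 2.
The subscriber prevails.

subscriber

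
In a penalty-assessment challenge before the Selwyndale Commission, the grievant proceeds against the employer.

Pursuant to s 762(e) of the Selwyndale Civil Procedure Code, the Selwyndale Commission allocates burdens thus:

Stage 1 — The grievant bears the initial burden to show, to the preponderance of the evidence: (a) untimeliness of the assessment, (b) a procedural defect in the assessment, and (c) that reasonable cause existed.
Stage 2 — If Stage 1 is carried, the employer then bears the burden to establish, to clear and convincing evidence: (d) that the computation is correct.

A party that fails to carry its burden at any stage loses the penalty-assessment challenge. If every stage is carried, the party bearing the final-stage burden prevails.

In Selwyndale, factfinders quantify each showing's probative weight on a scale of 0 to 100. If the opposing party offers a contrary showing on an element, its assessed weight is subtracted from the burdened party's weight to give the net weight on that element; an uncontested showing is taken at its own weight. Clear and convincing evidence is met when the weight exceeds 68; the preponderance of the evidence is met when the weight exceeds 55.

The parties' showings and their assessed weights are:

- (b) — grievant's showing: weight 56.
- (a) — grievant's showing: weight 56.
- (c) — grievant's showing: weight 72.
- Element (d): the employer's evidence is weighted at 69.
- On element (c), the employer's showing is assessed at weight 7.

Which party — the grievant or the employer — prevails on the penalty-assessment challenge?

Stage 1 — burden on grievant; standard: the preponderance of the evidence (weight exceeds 55).
    (a): 56 > 55 [met]
    (b): 56 > 55 [met]
    (c): 72 − 7 = 65 > 55 [met]
  The grievant carries Stage 1; the employer now bears the burden.
Stage 2 — burden on employer; standard: clear and convincing evidence (weight exceeds 68).
    (d): 69 > 68 [met]
  The employer carries the last stage.
Every stage carried; the employer prevails.

employer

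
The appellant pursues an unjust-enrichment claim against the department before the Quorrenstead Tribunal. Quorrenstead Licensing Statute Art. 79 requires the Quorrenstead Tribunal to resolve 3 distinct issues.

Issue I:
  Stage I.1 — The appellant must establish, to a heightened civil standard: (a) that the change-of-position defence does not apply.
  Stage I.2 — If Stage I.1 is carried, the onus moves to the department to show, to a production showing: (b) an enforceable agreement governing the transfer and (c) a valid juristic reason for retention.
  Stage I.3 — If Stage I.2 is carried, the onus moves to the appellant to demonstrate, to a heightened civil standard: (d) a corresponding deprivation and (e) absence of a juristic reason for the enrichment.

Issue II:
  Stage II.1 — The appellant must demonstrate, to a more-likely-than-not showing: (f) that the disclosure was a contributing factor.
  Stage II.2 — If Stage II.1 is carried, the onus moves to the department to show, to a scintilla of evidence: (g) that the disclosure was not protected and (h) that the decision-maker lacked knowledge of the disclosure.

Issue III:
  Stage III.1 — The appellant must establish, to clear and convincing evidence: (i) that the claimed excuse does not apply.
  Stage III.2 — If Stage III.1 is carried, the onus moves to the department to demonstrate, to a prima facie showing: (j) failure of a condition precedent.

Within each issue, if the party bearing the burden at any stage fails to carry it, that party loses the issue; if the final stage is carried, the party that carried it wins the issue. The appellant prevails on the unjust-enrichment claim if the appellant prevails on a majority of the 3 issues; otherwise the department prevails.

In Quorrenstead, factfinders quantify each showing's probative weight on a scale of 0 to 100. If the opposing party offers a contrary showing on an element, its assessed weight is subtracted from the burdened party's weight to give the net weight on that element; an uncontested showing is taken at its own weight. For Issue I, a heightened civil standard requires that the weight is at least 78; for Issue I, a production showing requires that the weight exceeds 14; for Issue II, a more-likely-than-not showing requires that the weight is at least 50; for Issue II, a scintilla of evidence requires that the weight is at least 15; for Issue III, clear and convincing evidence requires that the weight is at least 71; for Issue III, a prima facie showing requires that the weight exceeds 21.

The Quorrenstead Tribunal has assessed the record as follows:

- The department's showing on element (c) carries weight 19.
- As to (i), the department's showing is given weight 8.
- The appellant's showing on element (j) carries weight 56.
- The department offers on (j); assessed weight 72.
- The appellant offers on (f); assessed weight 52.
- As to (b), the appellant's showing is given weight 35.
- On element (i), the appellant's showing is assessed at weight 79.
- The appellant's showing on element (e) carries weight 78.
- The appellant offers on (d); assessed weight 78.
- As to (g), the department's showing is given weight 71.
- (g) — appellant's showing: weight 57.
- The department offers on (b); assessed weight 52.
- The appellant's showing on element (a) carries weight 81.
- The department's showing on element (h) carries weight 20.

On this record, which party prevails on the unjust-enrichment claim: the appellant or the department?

appellant

— Issue I —
Stage I.1 (appellant, a heightened civil standard, weight is at least 78): (a) 81 ≥ 78 — meets.
  Stage I.1 carried; the burden shifts to the department.
Stage I.2 (department, a production showing, weight exceeds 14): (b) net 52−35=17 > 14 — meets; (c) 19 > 14 — meets.
  Stage I.2 carried; the burden shifts to the appellant.
Stage I.3 (appellant, a heightened civil standard, weight is at least 78): (d) 78 ≥ 78 — meets; (e) 78 ≥ 78 — meets.
  The appellant carries the last stage.
With every stage satisfied, the appellant prevails on this issue.
— Issue II —
At Stage II.1 the appellant must meet a more-likely-than-not showing (weight is at least 50): on (f) the weight is 52, ≥ 50, so (f) meets the standard.
  The appellant carries Stage II.1; the department now bears the burden.
At Stage II.2 the department must meet a scintilla of evidence (weight is at least 15): on (g) the weight is 71 less the opposing 57 gives net 14, which does not reach 15, so (g) does not meet the standard; on (h) the weight is 20, which does reach 15, so (h) meets the standard.
  Not every element is met, so the department fails to carry Stage II.2.
The analysis ends at Stage II.2; the appellant prevails on this issue.
— Issue III —
Stage III.1 — burden on appellant; standard: clear and convincing evidence (weight is at least 71).
    (i): 79 − 8 = 71 ≥ 71 [met]
  Stage III.1 carried; the burden shifts to the department.
Stage III.2 — burden on department; standard: a prima facie showing (weight exceeds 21).
    (j): 72 − 56 = 16 ≤ 21 [not met]
  The department does not carry Stage III.2.
The appellant prevails on this issue.
Per-issue: Issue I → appellant; Issue II → appellant; Issue III → appellant. The appellant must prevail on a majority of issues; overall, the appellant prevails.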